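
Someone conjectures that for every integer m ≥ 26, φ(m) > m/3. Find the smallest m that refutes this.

m = 30

The first 4 eligible values, up to m = 29, all satisfy the conclusion.
m = 30: φ(30) = 8 and 30/3 = 10, so φ(30) ≤ 30/3.
Hence m = 30 is a counterexample.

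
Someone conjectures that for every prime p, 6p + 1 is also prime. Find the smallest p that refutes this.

p = 19

A counterexample is any prime p such that 6p + 1 is not prime; we check each in order.
For p = 2, 3, 5, 7, 11, 13, 17 the conclusion holds.
p = 19: 6p + 1 = 115 = 5 × 23, not prime.
Thus p = 19 disproves the claim, and no smaller p works.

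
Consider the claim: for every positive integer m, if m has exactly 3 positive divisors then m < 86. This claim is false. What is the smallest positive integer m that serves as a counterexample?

m = 121

A counterexample is any positive integer m such that m has exactly 3 positive divisors but the claim fails; we check each in order.
m = 4: τ(4) = 3; 4 < 86.
m = 9: τ(9) = 3; 9 < 86.
m = 25: τ(25) = 3; 25 < 86.
m = 49: τ(49) = 3; 49 < 86.
m = 121: τ(121) = 3; 121 ≥ 86.
So m = 121 is the smallest counterexample.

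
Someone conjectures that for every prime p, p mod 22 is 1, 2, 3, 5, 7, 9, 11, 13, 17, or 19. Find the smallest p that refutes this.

p = 37

For p = 2, 3, 5, 7, …, 23, 29, 31 the conclusion holds.
p = 37: 37 mod 22 = 15 — not in {1, 2, 3, 5, 7, 9, 11, 13, 17, 19}.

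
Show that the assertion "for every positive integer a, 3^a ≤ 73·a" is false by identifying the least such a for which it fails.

a = 6

A counterexample is any positive integer a such that 3^a > 73·a; we check each in order.
The first 5 eligible values, up to a = 5, all satisfy the conclusion.
a = 6: 3^a = 729 and 73·a = 438, so 729 > 438.
Hence a = 6 is a counterexample.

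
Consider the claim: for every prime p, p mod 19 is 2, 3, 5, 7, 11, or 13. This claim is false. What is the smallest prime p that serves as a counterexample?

A counterexample is any prime p such that the claim fails; we check each in order.
For p = 2, 3, 5, 7, 11, 13 the conclusion holds.
p = 17: 17 mod 19 = 17 — not in {2, 3, 5, 7, 11, 13}.
Hence p = 17 is a counterexample.

p = 17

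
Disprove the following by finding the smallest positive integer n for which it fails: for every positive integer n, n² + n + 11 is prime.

For n = 1, 2, 3, 4, 5, 6, 7, 8, 9 the conclusion holds.
n = 10: n² + n + 11 = 121 = 11 × 11, composite.
Thus n = 10 disproves the claim, and no smaller n works.

n = 10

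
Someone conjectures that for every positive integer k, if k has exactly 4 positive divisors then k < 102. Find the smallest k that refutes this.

A counterexample is any positive integer k such that k has exactly 4 positive divisors but the claim fails; we check each in order.
For k = 6, 8, 10, 14, …, 93, 94, 95 the conclusion holds.
k = 106: τ(106) = 4; 106 ≥ 102.

k = 106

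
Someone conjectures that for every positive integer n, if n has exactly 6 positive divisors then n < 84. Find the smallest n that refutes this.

A counterexample is any positive integer n such that n has exactly 6 positive divisors but the claim fails; we check each in order.
The first 13 eligible values, up to n = 76, all satisfy the conclusion.
n = 92: τ(92) = 6; 92 ≥ 84.
So n = 92 is the smallest counterexample.

n = 92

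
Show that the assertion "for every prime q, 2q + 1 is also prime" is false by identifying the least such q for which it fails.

q = 7

Check each prime q in order until 2q + 1 is not prime.
For q = 2, 3, 5 the conclusion holds.
q = 7: 2q + 1 = 15 = 3 × 5, not prime.
So q = 7 is the smallest counterexample.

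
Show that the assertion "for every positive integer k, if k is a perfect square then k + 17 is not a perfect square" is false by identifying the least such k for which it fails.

We need the least positive integer k for which k is a perfect square but k + 17 is a perfect square.
The first 7 eligible values, up to k = 49, all satisfy the conclusion.
k = 64: 64 = 8² and 64 + 17 = 81 = 9².
Hence k = 64 is a counterexample.

k = 64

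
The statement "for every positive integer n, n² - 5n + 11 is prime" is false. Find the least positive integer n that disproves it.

n = 7

n = 1: n² - 5n + 11 = 7, prime.
n = 2: n² - 5n + 11 = 5, prime.
n = 3: n² - 5n + 11 = 5, prime.
n = 4: n² - 5n + 11 = 7, prime.
n = 5: n² - 5n + 11 = 11, prime.
n = 6: n² - 5n + 11 = 17, prime.
n = 7: n² - 5n + 11 = 25 = 5 × 5, composite.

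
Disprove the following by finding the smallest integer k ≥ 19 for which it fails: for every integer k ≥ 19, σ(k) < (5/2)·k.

For k = 19, 20, 21, 22, 23 the conclusion holds.
k = 24: σ(24) = 60; 60 ≥ 60.
Thus k = 24 disproves the claim, and no smaller k works.

k = 24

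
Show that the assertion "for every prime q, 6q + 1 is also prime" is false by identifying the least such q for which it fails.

A counterexample is any prime q such that 6q + 1 is not prime; we check each in order.
For q = 2, 3, 5, 7, 11, 13, 17 the conclusion holds.
q = 19: 6q + 1 = 115 = 5 × 23, not prime.
Thus q = 19 disproves the claim, and no smaller q works.

q = 19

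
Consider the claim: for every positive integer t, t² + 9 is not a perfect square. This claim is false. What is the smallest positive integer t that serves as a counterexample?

t = 4

We need the least positive integer t for which t² + 9 is a perfect square.
t = 1: 1² + 9 = 10, not a perfect square.
t = 2: 2² + 9 = 13, not a perfect square.
t = 3: 3² + 9 = 18, not a perfect square.
t = 4: 4² + 9 = 25 = 5², a perfect square.
Thus t = 4 disproves the claim, and no smaller t works.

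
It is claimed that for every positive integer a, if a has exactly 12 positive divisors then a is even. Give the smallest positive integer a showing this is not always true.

a = 315

Check each positive integer a in order until a has exactly 12 positive divisors but a is odd.
For a = 60, 72, 84, 90, …, 294, 306, 308 the conclusion holds.
a = 315: divisors of 315: 12 divisors; 315 is odd.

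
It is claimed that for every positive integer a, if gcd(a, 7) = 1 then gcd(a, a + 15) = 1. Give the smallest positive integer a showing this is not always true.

a = 3

Check each positive integer a in order until gcd(a, 7) = 1 but gcd(a, a + 15) > 1.
For a = 1, 2 the conclusion holds.
a = 3: gcd(3, 18) = 3.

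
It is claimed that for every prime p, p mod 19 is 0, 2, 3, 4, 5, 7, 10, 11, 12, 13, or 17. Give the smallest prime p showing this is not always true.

p = 37

We need the least prime p for which the claim fails.
For p = 2, 3, 5, 7, …, 23, 29, 31 the conclusion holds.
p = 37: 37 mod 19 = 18 — not in {0, 2, 3, 4, 5, 7, 10, 11, 12, 13, 17}.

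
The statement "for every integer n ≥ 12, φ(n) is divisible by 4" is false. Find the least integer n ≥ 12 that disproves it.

A counterexample is any integer n ≥ 12 such that φ(n) is not divisible by 4; we check each in order.
For n = 12, 13 the conclusion holds.
n = 14: φ(14) = 6; 6 mod 4 = 2.

n = 14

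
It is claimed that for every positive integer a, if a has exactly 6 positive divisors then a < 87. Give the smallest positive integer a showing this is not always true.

a = 92

Check each positive integer a in order until a has exactly 6 positive divisors but the claim fails.
The first 13 eligible values, up to a = 76, all satisfy the conclusion.
a = 92: τ(92) = 6; 92 ≥ 87.
So a = 92 is the smallest counterexample.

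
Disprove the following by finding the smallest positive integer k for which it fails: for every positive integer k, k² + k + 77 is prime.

k = 6

For k = 1, 2, 3, 4, 5 the conclusion holds.
k = 6: k² + k + 77 = 119 = 7 × 17, composite.
Thus k = 6 disproves the claim, and no smaller k works.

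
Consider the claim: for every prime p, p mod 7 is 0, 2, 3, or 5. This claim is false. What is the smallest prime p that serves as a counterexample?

Check each prime p in order until the claim fails.
For p = 2, 3, 5, 7 the conclusion holds.
p = 11: 11 mod 7 = 4 — not in {0, 2, 3, 5}.

p = 11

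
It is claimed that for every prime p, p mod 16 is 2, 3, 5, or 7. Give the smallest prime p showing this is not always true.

p = 11

A counterexample is any prime p such that the claim fails; we check each in order.
p = 2: 2 mod 16 = 2.
p = 3: 3 mod 16 = 3.
p = 5: 5 mod 16 = 5.
p = 7: 7 mod 16 = 7.
p = 11: 11 mod 16 = 11 — not in {2, 3, 5, 7}.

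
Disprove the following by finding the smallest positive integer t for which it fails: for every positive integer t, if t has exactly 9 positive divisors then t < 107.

t = 196

We need the least positive integer t for which t has exactly 9 positive divisors but the claim fails.
t = 36: τ(36) = 9; 36 < 107.
t = 100: τ(100) = 9; 100 < 107.
t = 196: τ(196) = 9; 196 ≥ 107.
Hence t = 196 is a counterexample.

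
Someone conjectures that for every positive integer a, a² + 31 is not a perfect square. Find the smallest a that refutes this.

a = 15

We need the least positive integer a for which a² + 31 is a perfect square.
For a = 1, 2, 3, 4, …, 12, 13, 14 the conclusion holds.
a = 15: 15² + 31 = 256 = 16², a perfect square.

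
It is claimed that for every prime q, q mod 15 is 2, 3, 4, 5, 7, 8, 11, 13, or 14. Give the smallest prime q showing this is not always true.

We need the least prime q for which the claim fails.
The first 10 eligible values, up to q = 29, all satisfy the conclusion.
q = 31: 31 mod 15 = 1 — not in {2, 3, 4, 5, 7, 8, 11, 13, 14}.
Thus q = 31 disproves the claim, and no smaller q works.

q = 31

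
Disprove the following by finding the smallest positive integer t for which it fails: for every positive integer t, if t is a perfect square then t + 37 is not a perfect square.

t = 324

Check each positive integer t in order until t is a perfect square but t + 37 is a perfect square.
For t = 1, 4, 9, 16, …, 225, 256, 289 the conclusion holds.
t = 324: 324 = 18² and 324 + 37 = 361 = 19².
Hence t = 324 is a counterexample.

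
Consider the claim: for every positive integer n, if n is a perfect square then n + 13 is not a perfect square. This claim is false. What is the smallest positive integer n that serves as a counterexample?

n = 36

n = 1: 1 + 13 = 14, not a perfect square.
n = 4: 4 + 13 = 17, not a perfect square.
n = 9: 9 + 13 = 22, not a perfect square.
n = 16: 16 + 13 = 29, not a perfect square.
n = 25: 25 + 13 = 38, not a perfect square.
n = 36: 36 = 6² and 36 + 13 = 49 = 7².
Thus n = 36 disproves the claim, and no smaller n works.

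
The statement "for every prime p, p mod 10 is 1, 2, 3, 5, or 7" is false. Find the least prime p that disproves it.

p = 19

We need the least prime p for which the claim fails.
p = 2: 2 mod 10 = 2.
p = 3: 3 mod 10 = 3.
p = 5: 5 mod 10 = 5.
p = 7: 7 mod 10 = 7.
p = 11: 11 mod 10 = 1.
p = 13: 13 mod 10 = 3.
p = 17: 17 mod 10 = 7.
p = 19: 19 mod 10 = 9 — not in {1, 2, 3, 5, 7}.
Hence p = 19 is a counterexample.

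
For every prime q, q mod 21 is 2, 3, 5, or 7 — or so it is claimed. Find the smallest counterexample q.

A counterexample is any prime q such that the claim fails; we check each in order.
For q = 2, 3, 5, 7 the conclusion holds.
q = 11: 11 mod 21 = 11 — not in {2, 3, 5, 7}.
Hence q = 11 is a counterexample.

q = 11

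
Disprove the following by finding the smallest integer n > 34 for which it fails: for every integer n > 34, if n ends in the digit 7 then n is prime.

n = 57

We need the least integer n > 34 for which n ends in the digit 7 but n is not prime.
n = 37: 37 ends in 7 and is prime.
n = 47: 47 ends in 7 and is prime.
n = 57: 57 ends in 7; 57 = 3 × 19, composite.
Hence n = 57 is a counterexample.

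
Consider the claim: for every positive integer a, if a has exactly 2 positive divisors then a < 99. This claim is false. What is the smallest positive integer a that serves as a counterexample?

The first 25 eligible values, up to a = 97, all satisfy the conclusion.
a = 101: τ(101) = 2; 101 ≥ 99.
So a = 101 is the smallest counterexample.

a = 101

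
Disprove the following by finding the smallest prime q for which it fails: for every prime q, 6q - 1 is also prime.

q = 11

Check each prime q in order until 6q - 1 is not prime.
q = 2: 6q - 1 = 11, prime.
q = 3: 6q - 1 = 17, prime.
q = 5: 6q - 1 = 29, prime.
q = 7: 6q - 1 = 41, prime.
q = 11: 6q - 1 = 65 = 5 × 13, not prime.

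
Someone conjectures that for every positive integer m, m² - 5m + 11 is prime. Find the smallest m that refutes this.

Check each positive integer m in order until m² - 5m + 11 is not prime.
m = 1: m² - 5m + 11 = 7, prime.
m = 2: m² - 5m + 11 = 5, prime.
m = 3: m² - 5m + 11 = 5, prime.
m = 4: m² - 5m + 11 = 7, prime.
m = 5: m² - 5m + 11 = 11, prime.
m = 6: m² - 5m + 11 = 17, prime.
m = 7: m² - 5m + 11 = 25 = 5 × 5, composite.

m = 7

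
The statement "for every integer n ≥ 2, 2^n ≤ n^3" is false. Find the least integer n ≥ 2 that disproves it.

n = 10

Check each integer n ≥ 2 in order until 2^n > n^3.
For n = 2, 3, 4, 5, 6, 7, 8, 9 the conclusion holds.
n = 10: 2^n = 1024 and n^3 = 1000, so 1024 > 1000.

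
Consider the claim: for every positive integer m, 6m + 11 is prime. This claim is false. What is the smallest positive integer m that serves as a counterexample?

m = 4

For m = 1, 2, 3 the conclusion holds.
m = 4: 6m + 11 = 35 = 5 × 7, composite.
So m = 4 is the smallest counterexample.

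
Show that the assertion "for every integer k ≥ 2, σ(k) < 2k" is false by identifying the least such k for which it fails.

A counterexample is any integer k ≥ 2 such that the claim fails; we check each in order.
The first 4 eligible values, up to k = 5, all satisfy the conclusion.
k = 6: σ(6) = 12; 12 ≥ 12.
So k = 6 is the smallest counterexample.

k = 6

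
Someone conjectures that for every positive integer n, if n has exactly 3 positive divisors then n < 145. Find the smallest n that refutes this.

n = 169

Check each positive integer n in order until n has exactly 3 positive divisors but the claim fails.
The first 5 eligible values, up to n = 121, all satisfy the conclusion.
n = 169: τ(169) = 3; 169 ≥ 145.
Thus n = 169 disproves the claim, and no smaller n works.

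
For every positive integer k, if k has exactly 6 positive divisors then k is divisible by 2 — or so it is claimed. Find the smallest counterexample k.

k = 12: τ(12) = 6; 12 mod 2 = 0.
k = 18: τ(18) = 6; 18 mod 2 = 0.
k = 20: τ(20) = 6; 20 mod 2 = 0.
k = 28: τ(28) = 6; 28 mod 2 = 0.
k = 32: τ(32) = 6; 32 mod 2 = 0.
k = 44: τ(44) = 6; 44 mod 2 = 0.
k = 45: τ(45) = 6; 45 mod 2 = 1.
So k = 45 is the smallest counterexample.

k = 45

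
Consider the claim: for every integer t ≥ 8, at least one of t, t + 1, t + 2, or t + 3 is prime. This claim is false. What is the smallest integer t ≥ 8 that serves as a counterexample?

t = 24

A counterexample is any integer t ≥ 8 such that t, t + 1, t + 2, t + 3 are all composite; we check each in order.
For t = 8, 9, 10, 11, …, 21, 22, 23 the conclusion holds.
t = 24: 24 = 2 × 12; 25 = 5 × 5; 26 = 2 × 13; 27 = 3 × 9 — all composite.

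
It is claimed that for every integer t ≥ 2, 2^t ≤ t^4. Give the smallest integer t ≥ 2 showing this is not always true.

We need the least integer t ≥ 2 for which 2^t > t^4.
The first 15 eligible values, up to t = 16, all satisfy the conclusion.
t = 17: 2^t = 131072 and t^4 = 83521, so 131072 > 83521.

t = 17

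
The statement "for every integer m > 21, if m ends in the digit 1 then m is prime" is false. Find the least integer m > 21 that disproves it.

m = 51

We need the least integer m > 21 for which m ends in the digit 1 but m is not prime.
m = 31: 31 ends in 1 and is prime.
m = 41: 41 ends in 1 and is prime.
m = 51: 51 ends in 1; 51 = 3 × 17, composite.
Hence m = 51 is a counterexample.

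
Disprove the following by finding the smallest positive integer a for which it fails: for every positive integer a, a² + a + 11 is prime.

We need the least positive integer a for which a² + a + 11 is not prime.
For a = 1, 2, 3, 4, 5, 6, 7, 8, 9 the conclusion holds.
a = 10: a² + a + 11 = 121 = 11 × 11, composite.
Hence a = 10 is a counterexample.

a = 10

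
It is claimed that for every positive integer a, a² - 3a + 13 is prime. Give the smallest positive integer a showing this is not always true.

The first 11 eligible values, up to a = 11, all satisfy the conclusion.
a = 12: a² - 3a + 13 = 121 = 11 × 11, composite.
Thus a = 12 disproves the claim, and no smaller a works.

a = 12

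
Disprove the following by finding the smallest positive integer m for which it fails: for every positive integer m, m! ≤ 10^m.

m = 25

For m = 1, 2, 3, 4, …, 22, 23, 24 the conclusion holds.
m = 25: m! = 15511210043330985984000000 and 10^m = 10000000000000000000000000, so 15511210043330985984000000 > 10000000000000000000000000.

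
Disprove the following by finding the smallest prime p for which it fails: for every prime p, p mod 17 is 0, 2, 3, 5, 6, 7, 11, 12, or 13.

p = 31

A counterexample is any prime p such that the claim fails; we check each in order.
For p = 2, 3, 5, 7, 11, 13, 17, 19, 23, 29 the conclusion holds.
p = 31: 31 mod 17 = 14 — not in {0, 2, 3, 5, 6, 7, 11, 12, 13}.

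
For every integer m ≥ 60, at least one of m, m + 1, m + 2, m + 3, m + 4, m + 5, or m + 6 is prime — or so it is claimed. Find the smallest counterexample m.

For m = 60, 61, 62, 63, …, 87, 88, 89 the conclusion holds.
m = 90: 90 = 2 × 45; 91 = 7 × 13; 92 = 2 × 46; 93 = 3 × 31; 94 = 2 × 47; 95 = 5 × 19; 96 = 2 × 48 — all composite.
Hence m = 90 is a counterexample.

m = 90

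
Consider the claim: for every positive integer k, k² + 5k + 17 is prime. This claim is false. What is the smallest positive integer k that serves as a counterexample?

k = 8

We need the least positive integer k for which k² + 5k + 17 is not prime.
The first 7 eligible values, up to k = 7, all satisfy the conclusion.
k = 8: k² + 5k + 17 = 121 = 11 × 11, composite.
Thus k = 8 disproves the claim, and no smaller k works.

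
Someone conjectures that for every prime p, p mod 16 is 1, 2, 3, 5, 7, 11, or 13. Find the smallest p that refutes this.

Check each prime p in order until the claim fails.
For p = 2, 3, 5, 7, 11, 13, 17, 19, 23, 29 the conclusion holds.
p = 31: 31 mod 16 = 15 — not in {1, 2, 3, 5, 7, 11, 13}.
Thus p = 31 disproves the claim, and no smaller p works.

p = 31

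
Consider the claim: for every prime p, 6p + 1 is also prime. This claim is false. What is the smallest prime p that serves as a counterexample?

Check each prime p in order until 6p + 1 is not prime.
p = 2: 6p + 1 = 13, prime.
p = 3: 6p + 1 = 19, prime.
p = 5: 6p + 1 = 31, prime.
p = 7: 6p + 1 = 43, prime.
p = 11: 6p + 1 = 67, prime.
p = 13: 6p + 1 = 79, prime.
p = 17: 6p + 1 = 103, prime.
p = 19: 6p + 1 = 115 = 5 × 23, not prime.
Thus p = 19 disproves the claim, and no smaller p works.

p = 19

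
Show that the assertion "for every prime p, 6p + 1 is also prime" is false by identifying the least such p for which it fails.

p = 19

A counterexample is any prime p such that 6p + 1 is not prime; we check each in order.
p = 2: 6p + 1 = 13, prime.
p = 3: 6p + 1 = 19, prime.
p = 5: 6p + 1 = 31, prime.
p = 7: 6p + 1 = 43, prime.
p = 11: 6p + 1 = 67, prime.
p = 13: 6p + 1 = 79, prime.
p = 17: 6p + 1 = 103, prime.
p = 19: 6p + 1 = 115 = 5 × 23, not prime.
Thus p = 19 disproves the claim, and no smaller p works.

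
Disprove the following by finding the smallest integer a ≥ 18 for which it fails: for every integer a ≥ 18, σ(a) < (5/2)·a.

We need the least integer a ≥ 18 for which the claim fails.
For a = 18, 19, 20, 21, 22, 23 the conclusion holds.
a = 24: σ(24) = 60; 60 ≥ 60.
Thus a = 24 disproves the claim, and no smaller a works.

a = 24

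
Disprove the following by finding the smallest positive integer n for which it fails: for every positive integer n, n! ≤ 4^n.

We need the least positive integer n for which n! > 4^n.
The first 8 eligible values, up to n = 8, all satisfy the conclusion.
n = 9: n! = 362880 and 4^n = 262144, so 362880 > 262144.

n = 9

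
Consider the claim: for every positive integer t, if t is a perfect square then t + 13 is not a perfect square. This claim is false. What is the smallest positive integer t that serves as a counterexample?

t = 36

A counterexample is any positive integer t such that t is a perfect square but t + 13 is a perfect square; we check each in order.
The first 5 eligible values, up to t = 25, all satisfy the conclusion.
t = 36: 36 = 6² and 36 + 13 = 49 = 7².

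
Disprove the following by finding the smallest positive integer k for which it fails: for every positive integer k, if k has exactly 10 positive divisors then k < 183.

k = 208

We need the least positive integer k for which k has exactly 10 positive divisors but the claim fails.
For k = 48, 80, 112, 162, 176 the conclusion holds.
k = 208: τ(208) = 10; 208 ≥ 183.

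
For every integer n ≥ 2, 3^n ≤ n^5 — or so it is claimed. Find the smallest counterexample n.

n = 11

A counterexample is any integer n ≥ 2 such that 3^n > n^5; we check each in order.
The first 9 eligible values, up to n = 10, all satisfy the conclusion.
n = 11: 3^n = 177147 and n^5 = 161051, so 177147 > 161051.
Hence n = 11 is a counterexample.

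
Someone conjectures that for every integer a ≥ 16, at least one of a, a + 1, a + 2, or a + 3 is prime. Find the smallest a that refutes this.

For a = 16, 17, 18, 19, 20, 21, 22, 23 the conclusion holds.
a = 24: 24 = 2 × 12; 25 = 5 × 5; 26 = 2 × 13; 27 = 3 × 9 — all composite.

a = 24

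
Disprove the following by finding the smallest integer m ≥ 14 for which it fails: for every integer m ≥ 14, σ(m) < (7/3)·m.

We need the least integer m ≥ 14 for which the claim fails.
For m = 14, 15, 16, 17, 18, 19, 20, 21, 22, 23 the conclusion holds.
m = 24: σ(24) = 60; 60 ≥ 56.
Thus m = 24 disproves the claim, and no smaller m works.

m = 24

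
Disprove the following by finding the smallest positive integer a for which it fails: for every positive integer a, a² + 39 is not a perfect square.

A counterexample is any positive integer a such that a² + 39 is a perfect square; we check each in order.
a = 1: 1² + 39 = 40, not a perfect square.
a = 2: 2² + 39 = 43, not a perfect square.
a = 3: 3² + 39 = 48, not a perfect square.
a = 4: 4² + 39 = 55, not a perfect square.
a = 5: 5² + 39 = 64 = 8², a perfect square.
Thus a = 5 disproves the claim, and no smaller a works.

a = 5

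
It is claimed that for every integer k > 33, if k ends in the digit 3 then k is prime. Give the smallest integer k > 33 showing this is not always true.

A counterexample is any integer k > 33 such that k ends in the digit 3 but k is not prime; we check each in order.
For k = 43, 53 the conclusion holds.
k = 63: 63 ends in 3; 63 = 3 × 21, composite.

k = 63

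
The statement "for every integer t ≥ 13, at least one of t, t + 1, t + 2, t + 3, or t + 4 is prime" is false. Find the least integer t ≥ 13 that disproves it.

We need the least integer t ≥ 13 for which t, t + 1, t + 2, t + 3, t + 4 are all composite.
For t = 13, 14, 15, 16, …, 21, 22, 23 the conclusion holds.
t = 24: 24 = 2 × 12; 25 = 5 × 5; 26 = 2 × 13; 27 = 3 × 9; 28 = 2 × 14 — all composite.

t = 24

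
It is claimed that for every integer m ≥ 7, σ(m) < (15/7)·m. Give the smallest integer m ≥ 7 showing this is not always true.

m = 12

We need the least integer m ≥ 7 for which the claim fails.
The first 5 eligible values, up to m = 11, all satisfy the conclusion.
m = 12: σ(12) = 28; 28 ≥ 180/7.
So m = 12 is the smallest counterexample.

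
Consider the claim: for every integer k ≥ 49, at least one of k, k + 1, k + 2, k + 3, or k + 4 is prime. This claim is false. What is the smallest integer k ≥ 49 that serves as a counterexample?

k = 54

For k = 49, 50, 51, 52, 53 the conclusion holds.
k = 54: 54 = 2 × 27; 55 = 5 × 11; 56 = 2 × 28; 57 = 3 × 19; 58 = 2 × 29 — all composite.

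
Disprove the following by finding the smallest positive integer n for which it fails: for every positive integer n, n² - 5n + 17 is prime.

n = 13

We need the least positive integer n for which n² - 5n + 17 is not prime.
The first 12 eligible values, up to n = 12, all satisfy the conclusion.
n = 13: n² - 5n + 17 = 121 = 11 × 11, composite.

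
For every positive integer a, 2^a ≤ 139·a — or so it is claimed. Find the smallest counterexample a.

a = 11

A counterexample is any positive integer a such that 2^a > 139·a; we check each in order.
For a = 1, 2, 3, 4, 5, 6, 7, 8, 9, 10 the conclusion holds.
a = 11: 2^a = 2048 and 139·a = 1529, so 2048 > 1529.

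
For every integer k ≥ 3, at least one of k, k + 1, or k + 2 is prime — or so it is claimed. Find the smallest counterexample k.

k = 8

For k = 3, 4, 5, 6, 7 the conclusion holds.
k = 8: 8 = 2 × 4; 9 = 3 × 3; 10 = 2 × 5 — all composite.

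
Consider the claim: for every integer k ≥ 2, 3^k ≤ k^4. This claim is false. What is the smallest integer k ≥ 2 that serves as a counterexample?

k = 8

k = 2: 3^k = 9 and k^4 = 16, so 9 ≤ 16.
k = 3: 3^k = 27 and k^4 = 81, so 27 ≤ 81.
k = 4: 3^k = 81 and k^4 = 256, so 81 ≤ 256.
k = 5: 3^k = 243 and k^4 = 625, so 243 ≤ 625.
k = 6: 3^k = 729 and k^4 = 1296, so 729 ≤ 1296.
k = 7: 3^k = 2187 and k^4 = 2401, so 2187 ≤ 2401.
k = 8: 3^k = 6561 and k^4 = 4096, so 6561 > 4096.
So k = 8 is the smallest counterexample.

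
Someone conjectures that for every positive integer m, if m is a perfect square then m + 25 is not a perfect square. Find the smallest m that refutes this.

We need the least positive integer m for which m is a perfect square but m + 25 is a perfect square.
The first 11 eligible values, up to m = 121, all satisfy the conclusion.
m = 144: 144 = 12² and 144 + 25 = 169 = 13².

m = 144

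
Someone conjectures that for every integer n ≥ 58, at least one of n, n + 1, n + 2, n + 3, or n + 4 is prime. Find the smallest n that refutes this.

n = 62

Check each integer n ≥ 58 in order until n, n + 1, n + 2, n + 3, n + 4 are all composite.
n = 58: 59 is prime.
n = 59: 59 is prime.
n = 60: 61 is prime.
n = 61: 61 is prime.
n = 62: 62 = 2 × 31; 63 = 3 × 21; 64 = 2 × 32; 65 = 5 × 13; 66 = 2 × 33 — all composite.
Thus n = 62 disproves the claim, and no smaller n works.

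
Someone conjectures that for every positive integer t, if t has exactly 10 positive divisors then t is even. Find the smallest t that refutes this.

t = 405

A counterexample is any positive integer t such that t has exactly 10 positive divisors but t is odd; we check each in order.
For t = 48, 80, 112, 162, 176, 208, 272, 304, 368 the conclusion holds.
t = 405: divisors of 405: 10 divisors; 405 is odd.
Hence t = 405 is a counterexample.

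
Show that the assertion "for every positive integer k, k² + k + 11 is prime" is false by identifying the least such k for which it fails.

We need the least positive integer k for which k² + k + 11 is not prime.
The first 9 eligible values, up to k = 9, all satisfy the conclusion.
k = 10: k² + k + 11 = 121 = 11 × 11, composite.
Hence k = 10 is a counterexample.

k = 10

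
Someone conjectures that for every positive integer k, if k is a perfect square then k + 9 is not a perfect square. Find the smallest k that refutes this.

A counterexample is any positive integer k such that k is a perfect square but k + 9 is a perfect square; we check each in order.
For k = 1, 4, 9 the conclusion holds.
k = 16: 16 = 4² and 16 + 9 = 25 = 5².
Hence k = 16 is a counterexample.

k = 16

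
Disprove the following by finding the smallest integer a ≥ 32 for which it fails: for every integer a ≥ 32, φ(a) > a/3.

a = 36

a = 32: φ(32) = 16 and 32/3 = 32/3, so φ(32) > 32/3.
a = 33: φ(33) = 20 and 33/3 = 11, so φ(33) > 33/3.
a = 34: φ(34) = 16 and 34/3 = 34/3, so φ(34) > 34/3.
a = 35: φ(35) = 24 and 35/3 = 35/3, so φ(35) > 35/3.
a = 36: φ(36) = 12 and 36/3 = 12, so φ(36) ≤ 36/3.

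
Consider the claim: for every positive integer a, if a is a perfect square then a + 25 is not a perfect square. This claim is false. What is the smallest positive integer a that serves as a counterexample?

a = 144

For a = 1, 4, 9, 16, …, 81, 100, 121 the conclusion holds.
a = 144: 144 = 12² and 144 + 25 = 169 = 13².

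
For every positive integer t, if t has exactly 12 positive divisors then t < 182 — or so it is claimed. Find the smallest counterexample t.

A counterexample is any positive integer t such that t has exactly 12 positive divisors but the claim fails; we check each in order.
The first 12 eligible values, up to t = 160, all satisfy the conclusion.
t = 198: τ(198) = 12; 198 ≥ 182.
Hence t = 198 is a counterexample.

t = 198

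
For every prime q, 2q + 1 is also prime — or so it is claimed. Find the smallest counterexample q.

q = 7

q = 2: 2q + 1 = 5, prime.
q = 3: 2q + 1 = 7, prime.
q = 5: 2q + 1 = 11, prime.
q = 7: 2q + 1 = 15 = 3 × 5, not prime.
Hence q = 7 is a counterexample.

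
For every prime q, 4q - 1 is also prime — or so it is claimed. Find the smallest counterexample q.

Check each prime q in order until 4q - 1 is not prime.
For q = 2, 3, 5 the conclusion holds.
q = 7: 4q - 1 = 27 = 3 × 9, not prime.
So q = 7 is the smallest counterexample.

q = 7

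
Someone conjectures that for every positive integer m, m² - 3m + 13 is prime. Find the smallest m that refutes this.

We need the least positive integer m for which m² - 3m + 13 is not prime.
For m = 1, 2, 3, 4, …, 9, 10, 11 the conclusion holds.
m = 12: m² - 3m + 13 = 121 = 11 × 11, composite.

m = 12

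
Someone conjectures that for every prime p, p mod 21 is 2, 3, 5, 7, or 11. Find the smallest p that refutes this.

p = 13

A counterexample is any prime p such that the claim fails; we check each in order.
For p = 2, 3, 5, 7, 11 the conclusion holds.
p = 13: 13 mod 21 = 13 — not in {2, 3, 5, 7, 11}.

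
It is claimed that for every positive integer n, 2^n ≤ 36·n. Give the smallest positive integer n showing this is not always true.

n = 9

For n = 1, 2, 3, 4, 5, 6, 7, 8 the conclusion holds.
n = 9: 2^n = 512 and 36·n = 324, so 512 > 324.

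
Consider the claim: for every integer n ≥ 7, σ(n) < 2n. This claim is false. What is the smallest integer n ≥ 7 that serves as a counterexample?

Check each integer n ≥ 7 in order until the claim fails.
n = 7: σ(7) = 8; 8 < 14.
n = 8: σ(8) = 15; 15 < 16.
n = 9: σ(9) = 13; 13 < 18.
n = 10: σ(10) = 18; 18 < 20.
n = 11: σ(11) = 12; 12 < 22.
n = 12: σ(12) = 28; 28 ≥ 24.
So n = 12 is the smallest counterexample.

n = 12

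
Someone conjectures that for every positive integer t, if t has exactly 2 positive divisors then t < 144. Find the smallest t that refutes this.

t = 149

Check each positive integer t in order until t has exactly 2 positive divisors but the claim fails.
For t = 2, 3, 5, 7, …, 131, 137, 139 the conclusion holds.
t = 149: τ(149) = 2; 149 ≥ 144.
So t = 149 is the smallest counterexample.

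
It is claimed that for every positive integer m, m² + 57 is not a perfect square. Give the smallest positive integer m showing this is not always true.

m = 8

A counterexample is any positive integer m such that m² + 57 is a perfect square; we check each in order.
The first 7 eligible values, up to m = 7, all satisfy the conclusion.
m = 8: 8² + 57 = 121 = 11², a perfect square.
So m = 8 is the smallest counterexample.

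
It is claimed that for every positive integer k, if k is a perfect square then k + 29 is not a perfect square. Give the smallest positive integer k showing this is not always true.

k = 196

The first 13 eligible values, up to k = 169, all satisfy the conclusion.
k = 196: 196 = 14² and 196 + 29 = 225 = 15².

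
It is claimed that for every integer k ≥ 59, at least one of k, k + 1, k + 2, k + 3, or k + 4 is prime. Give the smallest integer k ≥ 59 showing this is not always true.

Check each integer k ≥ 59 in order until k, k + 1, k + 2, k + 3, k + 4 are all composite.
For k = 59, 60, 61 the conclusion holds.
k = 62: 62 = 2 × 31; 63 = 3 × 21; 64 = 2 × 32; 65 = 5 × 13; 66 = 2 × 33 — all composite.
So k = 62 is the smallest counterexample.

k = 62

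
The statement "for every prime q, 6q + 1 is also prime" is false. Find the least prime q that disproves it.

Check each prime q in order until 6q + 1 is not prime.
q = 2: 6q + 1 = 13, prime.
q = 3: 6q + 1 = 19, prime.
q = 5: 6q + 1 = 31, prime.
q = 7: 6q + 1 = 43, prime.
q = 11: 6q + 1 = 67, prime.
q = 13: 6q + 1 = 79, prime.
q = 17: 6q + 1 = 103, prime.
q = 19: 6q + 1 = 115 = 5 × 23, not prime.

q = 19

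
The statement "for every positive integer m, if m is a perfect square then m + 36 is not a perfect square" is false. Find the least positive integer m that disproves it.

m = 1: 1 + 36 = 37, not a perfect square.
m = 4: 4 + 36 = 40, not a perfect square.
m = 9: 9 + 36 = 45, not a perfect square.
m = 16: 16 + 36 = 52, not a perfect square.
m = 25: 25 + 36 = 61, not a perfect square.
m = 36: 36 + 36 = 72, not a perfect square.
m = 49: 49 + 36 = 85, not a perfect square.
m = 64: 64 = 8² and 64 + 36 = 100 = 10².
Thus m = 64 disproves the claim, and no smaller m works.

m = 64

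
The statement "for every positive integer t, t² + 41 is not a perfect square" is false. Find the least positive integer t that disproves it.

A counterexample is any positive integer t such that t² + 41 is a perfect square; we check each in order.
For t = 1, 2, 3, 4, …, 17, 18, 19 the conclusion holds.
t = 20: 20² + 41 = 441 = 21², a perfect square.
Thus t = 20 disproves the claim, and no smaller t works.

t = 20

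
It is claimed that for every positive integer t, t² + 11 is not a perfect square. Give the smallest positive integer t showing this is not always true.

t = 5

A counterexample is any positive integer t such that t² + 11 is a perfect square; we check each in order.
The first 4 eligible values, up to t = 4, all satisfy the conclusion.
t = 5: 5² + 11 = 36 = 6², a perfect square.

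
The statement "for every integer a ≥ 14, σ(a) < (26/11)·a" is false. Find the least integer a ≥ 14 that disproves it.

For a = 14, 15, 16, 17, 18, 19, 20, 21, 22, 23 the conclusion holds.
a = 24: σ(24) = 60; 60 ≥ 624/11.

a = 24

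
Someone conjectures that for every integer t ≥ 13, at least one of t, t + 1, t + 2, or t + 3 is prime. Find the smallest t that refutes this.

We need the least integer t ≥ 13 for which t, t + 1, t + 2, t + 3 are all composite.
The first 11 eligible values, up to t = 23, all satisfy the conclusion.
t = 24: 24 = 2 × 12; 25 = 5 × 5; 26 = 2 × 13; 27 = 3 × 9 — all composite.
So t = 24 is the smallest counterexample.

t = 24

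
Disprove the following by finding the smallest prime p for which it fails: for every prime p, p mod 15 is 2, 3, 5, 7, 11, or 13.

p = 2: 2 mod 15 = 2.
p = 3: 3 mod 15 = 3.
p = 5: 5 mod 15 = 5.
p = 7: 7 mod 15 = 7.
p = 11: 11 mod 15 = 11.
p = 13: 13 mod 15 = 13.
p = 17: 17 mod 15 = 2.
p = 19: 19 mod 15 = 4 — not in {2, 3, 5, 7, 11, 13}.

p = 19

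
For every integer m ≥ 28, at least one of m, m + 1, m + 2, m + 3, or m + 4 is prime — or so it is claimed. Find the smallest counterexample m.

A counterexample is any integer m ≥ 28 such that m, m + 1, m + 2, m + 3, m + 4 are all composite; we check each in order.
The first 4 eligible values, up to m = 31, all satisfy the conclusion.
m = 32: 32 = 2 × 16; 33 = 3 × 11; 34 = 2 × 17; 35 = 5 × 7; 36 = 2 × 18 — all composite.
Hence m = 32 is a counterexample.

m = 32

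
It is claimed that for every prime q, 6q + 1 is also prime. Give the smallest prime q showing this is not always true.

We need the least prime q for which 6q + 1 is not prime.
For q = 2, 3, 5, 7, 11, 13, 17 the conclusion holds.
q = 19: 6q + 1 = 115 = 5 × 23, not prime.
Hence q = 19 is a counterexample.

q = 19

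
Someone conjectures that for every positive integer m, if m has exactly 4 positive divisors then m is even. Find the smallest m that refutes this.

Check each positive integer m in order until m has exactly 4 positive divisors but m is odd.
The first 4 eligible values, up to m = 14, all satisfy the conclusion.
m = 15: divisors of 15: 1, 3, 5, 15; 15 is odd.
Thus m = 15 disproves the claim, and no smaller m works.

m = 15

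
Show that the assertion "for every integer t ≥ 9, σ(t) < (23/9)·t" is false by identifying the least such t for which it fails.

t = 48

Check each integer t ≥ 9 in order until the claim fails.
For t = 9, 10, 11, 12, …, 45, 46, 47 the conclusion holds.
t = 48: σ(48) = 124; 124 ≥ 368/3.
Hence t = 48 is a counterexample.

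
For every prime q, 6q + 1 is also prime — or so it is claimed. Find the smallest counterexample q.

q = 2: 6q + 1 = 13, prime.
q = 3: 6q + 1 = 19, prime.
q = 5: 6q + 1 = 31, prime.
q = 7: 6q + 1 = 43, prime.
q = 11: 6q + 1 = 67, prime.
q = 13: 6q + 1 = 79, prime.
q = 17: 6q + 1 = 103, prime.
q = 19: 6q + 1 = 115 = 5 × 23, not prime.
So q = 19 is the smallest counterexample.

q = 19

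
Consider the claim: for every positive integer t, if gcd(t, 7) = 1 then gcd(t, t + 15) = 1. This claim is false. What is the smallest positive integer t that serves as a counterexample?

We need the least positive integer t for which gcd(t, 7) = 1 but gcd(t, t + 15) > 1.
t = 1: gcd(1, 16) = 1.
t = 2: gcd(2, 17) = 1.
t = 3: gcd(3, 18) = 3.
So t = 3 is the smallest counterexample.

t = 3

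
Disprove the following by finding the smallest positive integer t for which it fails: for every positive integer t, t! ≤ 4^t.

t = 9

We need the least positive integer t for which t! > 4^t.
t = 1: t! = 1 and 4^t = 4, so 1 ≤ 4.
t = 2: t! = 2 and 4^t = 16, so 2 ≤ 16.
t = 3: t! = 6 and 4^t = 64, so 6 ≤ 64.
t = 4: t! = 24 and 4^t = 256, so 24 ≤ 256.
t = 5: t! = 120 and 4^t = 1024, so 120 ≤ 1024.
t = 6: t! = 720 and 4^t = 4096, so 720 ≤ 4096.
t = 7: t! = 5040 and 4^t = 16384, so 5040 ≤ 16384.
t = 8: t! = 40320 and 4^t = 65536, so 40320 ≤ 65536.
t = 9: t! = 362880 and 4^t = 262144, so 362880 > 262144.
So t = 9 is the smallest counterexample.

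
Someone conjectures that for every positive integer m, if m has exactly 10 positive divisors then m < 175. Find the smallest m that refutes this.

For m = 48, 80, 112, 162 the conclusion holds.
m = 176: τ(176) = 10; 176 ≥ 175.

m = 176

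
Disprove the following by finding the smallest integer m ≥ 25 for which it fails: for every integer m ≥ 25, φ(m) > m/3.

m = 30

The first 5 eligible values, up to m = 29, all satisfy the conclusion.
m = 30: φ(30) = 8 and 30/3 = 10, so φ(30) ≤ 30/3.
Thus m = 30 disproves the claim, and no smaller m works.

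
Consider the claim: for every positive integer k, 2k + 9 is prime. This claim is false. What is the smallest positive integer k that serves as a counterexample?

A counterexample is any positive integer k such that 2k + 9 is not prime; we check each in order.
k = 1: 2k + 9 = 11, prime.
k = 2: 2k + 9 = 13, prime.
k = 3: 2k + 9 = 15 = 3 × 5, composite.
Hence k = 3 is a counterexample.

k = 3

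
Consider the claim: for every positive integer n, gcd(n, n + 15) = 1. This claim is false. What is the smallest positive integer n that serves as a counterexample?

Check each positive integer n in order until gcd(n, n + 15) > 1.
For n = 1, 2 the conclusion holds.
n = 3: gcd(3, 18) = 3.

n = 3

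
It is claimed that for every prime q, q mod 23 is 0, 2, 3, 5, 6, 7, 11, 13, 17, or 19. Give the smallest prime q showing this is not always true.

For q = 2, 3, 5, 7, 11, 13, 17, 19, 23, 29 the conclusion holds.
q = 31: 31 mod 23 = 8 — not in {0, 2, 3, 5, 6, 7, 11, 13, 17, 19}.
Hence q = 31 is a counterexample.

q = 31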